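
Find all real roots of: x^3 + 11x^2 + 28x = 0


The constant term is 0, so x = 0 is a root. Factor out x:
  x(x^2 + 11x + 28) = 0
Solve the quadratic x^2 + 11x + 28 = 0: discriminant = 11^2 - 4(1)(28) = 121 - 112 = 9.
sqrt(9) = 3, so x = (-11 ± 3)/2: x = -4 or x = -7.

x = -7, x = -4, x = 0


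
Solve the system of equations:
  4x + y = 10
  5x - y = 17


Using Cramer's rule:
Determinant D = (4)(-1) - (5)(1) = -4 - 5 = -9
Dx = (10)(-1) - (17)(1) = -10 - 17 = -27
Dy = (4)(17) - (5)(10) = 68 - 50 = 18
x = Dx/D = -27/-9 = 3
y = Dy/D = 18/-9 = -2

x = 3, y = -2


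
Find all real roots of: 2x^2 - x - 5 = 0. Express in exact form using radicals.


Using the quadratic formula: x = (-b ± sqrt(b^2 - 4ac)) / (2a)
Here a = 2, b = -1, c = -5
Discriminant = b^2 - 4ac = (-1)^2 - 4(2)(-5) = 1 + 40 = 41
Since discriminant = 41 > 0, there are two real roots.
x = (1 ± sqrt(41)) / 4
Numerically: x ≈ 1.8508 or x ≈ -1.3508

x = (1 + sqrt(41)) / 4 or x = (1 - sqrt(41)) / 4


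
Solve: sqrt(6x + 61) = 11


Square both sides: 6x + 61 = 11^2 = 121
6x = 121 - 61 = 60
x = 10
Check: sqrt(6*10 + 61) = sqrt(121) = 11 ✓

x = 10


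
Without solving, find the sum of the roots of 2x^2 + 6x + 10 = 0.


By Vieta's formulas for ax^2 + bx + c = 0:
  Sum of roots = -b/a
  Product of roots = c/a

Here a = 2, b = 6, c = 10
Sum = -(6)/2 = -3
Product = 10/2 = 5

Sum = -3


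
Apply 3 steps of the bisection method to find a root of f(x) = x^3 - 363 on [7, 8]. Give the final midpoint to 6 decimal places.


f(x) = x^3 - 363
f(7) = -20 < 0
f(8) = 149 > 0

Step 1: midpoint = (7.000000 + 8.000000)/2 = 7.500000
  f(7.500000) = 58.875000
  f(mid) > 0, so root is in [7.000000, 7.500000]

Step 2: midpoint = (7.000000 + 7.500000)/2 = 7.250000
  f(7.250000) = 18.078125
  f(mid) > 0, so root is in [7.000000, 7.250000]

Step 3: midpoint = (7.000000 + 7.250000)/2 = 7.125000
  f(7.125000) = -1.294922
  f(mid) < 0, so root is in [7.125000, 7.250000]

midpoint = 7.125000


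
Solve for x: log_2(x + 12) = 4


Convert to exponential form: x + 12 = 2^4 = 16
x = 16 - 12 = 4
Check: log_2(4 + 12) = log_2(16) = log_2(16) = 4 ✓

x = 4


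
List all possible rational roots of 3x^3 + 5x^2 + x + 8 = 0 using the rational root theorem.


Rational root theorem: possible roots are ±p/q where:
  p divides the constant term (8): p ∈ {1, 2, 4, 8}
  q divides the leading coefficient (3): q ∈ {1, 3}

All possible rational roots: -8, -4, -8/3, -2, -4/3, -1, -2/3, -1/3, 1/3, 2/3, 1, 4/3, 2, 8/3, 4, 8

-8, -4, -8/3, -2, -4/3, -1, -2/3, -1/3, 1/3, 2/3, 1, 4/3, 2, 8/3, 4, 8


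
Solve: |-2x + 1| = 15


An absolute value equation |expr| = 15 gives two cases:
Case 1: -2x + 1 = 15
  -2x = 14, so x = -7
Case 2: -2x + 1 = -15
  -2x = -16, so x = 8

x = -7, x = 8


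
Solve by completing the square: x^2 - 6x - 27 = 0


Start: x^2 - 6x - 27 = 0
Move constant: x^2 - 6x = 27
Half of -6 is -3, squared is 9
Add 9 to both sides: x^2 - 6x + 9 = 36
(x - 3)^2 = 36
x - 3 = ±6
x = 3 + 6 = 9 or x = 3 - 6 = -3

x = -3, x = 9


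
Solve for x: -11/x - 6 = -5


Subtract -6 from both sides: -11/x = 1
Multiply both sides by x: -11 = 1 * x
Divide by 1: x = -11

x = -11


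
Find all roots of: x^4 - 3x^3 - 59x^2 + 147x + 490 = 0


Let p(x) = x^4 - 3x^3 - 59x^2 + 147x + 490. By the rational root theorem (leading coefficient 1), any rational root is an integer divisor of 490: try ±1, ±2, ... in turn.
Test x = 1: value = 576 ≠ 0.
Test x = -1: value = 288 ≠ 0.
Test x = 2: value = 540 ≠ 0.
Test x = -2: value = 0 ✓, so (x + 2) is a factor.
Synthetic division by (x + 2): bring down 1; 1(-2) - 3 = -5; (-5)(-2) - 59 = -49; (-49)(-2) + 147 = 245; 245(-2) + 490 = 0 → quotient x^3 - 5x^2 - 49x + 245, remainder 0.
Continue with the quotient x^3 - 5x^2 - 49x + 245 (candidates must divide 245).
Test x = 5: value = 0 ✓, so (x - 5) is a factor.
Synthetic division by (x - 5): bring down 1; 1(5) - 5 = 0; 0(5) - 49 = -49; (-49)(5) + 245 = 0 → quotient x^2 - 49, remainder 0.
Solve the quadratic x^2 - 49 = 0: discriminant = 0^2 - 4(1)(-49) = 0 + 196 = 196.
sqrt(196) = 14, so x = (0 ± 14)/2: x = 7 or x = -7.
Collecting all roots found:

x = -7, x = -2, x = 5, x = 7


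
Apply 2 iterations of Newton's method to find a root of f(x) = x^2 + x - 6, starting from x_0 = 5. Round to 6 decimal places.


Newton's method: x_(n+1) = x_n - f(x_n)/f'(x_n)
f(x) = x^2 + x - 6
f'(x) = 2x + 1

Iteration 1:
  f(5.000000) = 24.000000
  f'(5.000000) = 11.000000
  x_1 = 5.000000 - (24.000000)/(11.000000) = 2.818182

Iteration 2:
  f(2.818182) = 4.760331
  f'(2.818182) = 6.636364
  x_2 = 2.818182 - (4.760331)/(6.636364) = 2.100872

x_2 = 2.100872


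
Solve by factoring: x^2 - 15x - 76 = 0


We need two numbers that multiply to -76 and add to -15.
Those numbers are 4 and -19 (since 4 * (-19) = -76 and 4 + (-19) = -15).
So x^2 - 15x - 76 = (x + 4)(x - 19) = 0
Setting each factor to zero: x = -4 or x = 19

x = -4, x = 19


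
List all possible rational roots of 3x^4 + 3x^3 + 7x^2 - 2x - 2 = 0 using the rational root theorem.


Rational root theorem: possible roots are ±p/q where:
  p divides the constant term (-2): p ∈ {1, 2}
  q divides the leading coefficient (3): q ∈ {1, 3}

All possible rational roots: -2, -1, -2/3, -1/3, 1/3, 2/3, 1, 2

-2, -1, -2/3, -1/3, 1/3, 2/3, 1, 2


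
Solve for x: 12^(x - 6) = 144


Express both sides with the same base.
144 = 12^2
Since the bases match, equate exponents: x - 6 = 2
So x = 2 - (-6) = 8

x = 8


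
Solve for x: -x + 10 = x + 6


Starting with: -x + 10 = x + 6
Move all x terms to left: (-1 - 1)x = 6 - 10
Simplify: -2x = -4
Divide both sides by -2: x = 2

x = 2


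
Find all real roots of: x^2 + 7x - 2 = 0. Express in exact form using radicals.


Using the quadratic formula: x = (-b ± sqrt(b^2 - 4ac)) / (2a)
Here a = 1, b = 7, c = -2
Discriminant = b^2 - 4ac = 7^2 - 4(1)(-2) = 49 + 8 = 57
Since discriminant = 57 > 0, there are two real roots.
x = (-7 ± sqrt(57)) / 2
Numerically: x ≈ 0.2749 or x ≈ -7.2749

x = (-7 + sqrt(57)) / 2 or x = (-7 - sqrt(57)) / 2


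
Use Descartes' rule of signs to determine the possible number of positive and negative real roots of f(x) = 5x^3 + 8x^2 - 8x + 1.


Descartes' rule of signs:

For positive roots, count sign changes in f(x) = 5x^3 + 8x^2 - 8x + 1:
Signs of coefficients: +, +, -, +
Number of sign changes: 2
Possible positive real roots: 2, 0

For negative roots, examine f(-x) = -5x^3 + 8x^2 + 8x + 1:
Signs of coefficients: -, +, +, +
Number of sign changes: 1
Possible negative real roots: 1

Positive roots: 2 or 0; Negative roots: 1


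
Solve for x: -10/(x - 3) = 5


Multiply both sides by (x - 3): -10 = 5(x - 3)
Distribute: -10 = 5x - 15
5x = -10 + 15 = 5
x = 1

x = 1


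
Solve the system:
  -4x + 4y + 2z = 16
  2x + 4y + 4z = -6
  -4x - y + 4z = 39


Using Cramer's rule. Expand each determinant along the first row.
D  = (-4)*[4*4 - 4*(-1)] - 4*[2*4 - 4*(-4)] + 2*[2*(-1) - 4*(-4)]
  = (-4)*(20) - 4*(24) + 2*(14) = -148
Dx = 16*[4*4 - 4*(-1)] - 4*[(-6)*4 - 4*39] + 2*[(-6)*(-1) - 4*39]
  = 16*(20) - 4*(-180) + 2*(-150) = 740
Dy = (-4)*[(-6)*4 - 4*39] - 16*[2*4 - 4*(-4)] + 2*[2*39 - (-6)*(-4)]
  = (-4)*(-180) - 16*(24) + 2*(54) = 444
Dz = (-4)*[4*39 - (-6)*(-1)] - 4*[2*39 - (-6)*(-4)] + 16*[2*(-1) - 4*(-4)]
  = (-4)*(150) - 4*(54) + 16*(14) = -592
x = Dx/D = 740/-148 = -5, y = Dy/D = 444/-148 = -3, z = Dz/D = -592/-148 = 4
Check eq1: (-4)(-5) + (4)(-3) + (2)(4) = 16 = 16 ✓
Check eq2: (2)(-5) + (4)(-3) + (4)(4) = -6 = -6 ✓
Check eq3: (-4)(-5) + (-1)(-3) + (4)(4) = 39 = 39 ✓

x = -5, y = -3, z = 4


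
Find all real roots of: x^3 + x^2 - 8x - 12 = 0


Let p(x) = x^3 + x^2 - 8x - 12. By the rational root theorem (leading coefficient 1), any rational root is an integer divisor of 12: try ±1, ±2, ... in turn.
Test x = 1: value = -18 ≠ 0.
Test x = -1: value = -4 ≠ 0.
Test x = 2: value = -16 ≠ 0.
Test x = -2: value = 0 ✓, so (x + 2) is a factor.
Synthetic division by (x + 2): bring down 1; 1(-2) + 1 = -1; (-1)(-2) - 8 = -6; (-6)(-2) - 12 = 0 → quotient x^2 - x - 6, remainder 0.
Solve the quadratic x^2 - x - 6 = 0: discriminant = (-1)^2 - 4(1)(-6) = 1 + 24 = 25.
sqrt(25) = 5, so x = (1 ± 5)/2: x = 3 or x = -2.

x = -2 (multiplicity 2), x = 3


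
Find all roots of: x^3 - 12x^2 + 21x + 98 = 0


Let p(x) = x^3 - 12x^2 + 21x + 98. By the rational root theorem (leading coefficient 1), any rational root is an integer divisor of 98: try ±1, ±2, ... in turn.
Test x = 1: value = 108 ≠ 0.
Test x = -1: value = 64 ≠ 0.
Test x = 2: value = 100 ≠ 0.
Test x = -2: value = 0 ✓, so (x + 2) is a factor.
Synthetic division by (x + 2): bring down 1; 1(-2) - 12 = -14; (-14)(-2) + 21 = 49; 49(-2) + 98 = 0 → quotient x^2 - 14x + 49, remainder 0.
Solve the quadratic x^2 - 14x + 49 = 0: discriminant = (-14)^2 - 4(1)(49) = 196 - 196 = 0.
Discriminant = 0, so a double root: x = 14/2 = 7.
Collecting all roots found:

x = -2, x = 7 (multiplicity 2)


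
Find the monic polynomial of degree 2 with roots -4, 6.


A monic polynomial with roots -4, 6 is:
p(x) = (x + 4)(x - 6)
After multiplying by (x + 4): x + 4
After multiplying by (x - 6): x^2 - 2x - 24

x^2 - 2x - 24


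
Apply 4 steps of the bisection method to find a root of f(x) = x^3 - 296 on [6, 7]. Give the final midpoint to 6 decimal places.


f(x) = x^3 - 296
f(6) = -80 < 0
f(7) = 47 > 0

Step 1: midpoint = (6.000000 + 7.000000)/2 = 6.500000
  f(6.500000) = -21.375000
  f(mid) < 0, so root is in [6.500000, 7.000000]

Step 2: midpoint = (6.500000 + 7.000000)/2 = 6.750000
  f(6.750000) = 11.546875
  f(mid) > 0, so root is in [6.500000, 6.750000]

Step 3: midpoint = (6.500000 + 6.750000)/2 = 6.625000
  f(6.625000) = -5.224609
  f(mid) < 0, so root is in [6.625000, 6.750000]

Step 4: midpoint = (6.625000 + 6.750000)/2 = 6.687500
  f(6.687500) = 3.082764
  f(mid) > 0, so root is in [6.625000, 6.687500]

midpoint = 6.687500


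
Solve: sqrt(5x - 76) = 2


Square both sides: 5x - 76 = 2^2 = 4
5x = 4 + 76 = 80
x = 16
Check: sqrt(5*16 - 76) = sqrt(4) = 2 ✓

x = 16


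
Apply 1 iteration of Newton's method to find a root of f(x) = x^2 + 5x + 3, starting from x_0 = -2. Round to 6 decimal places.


Newton's method: x_(n+1) = x_n - f(x_n)/f'(x_n)
f(x) = x^2 + 5x + 3
f'(x) = 2x + 5

Iteration 1:
  f(-2.000000) = -3.000000
  f'(-2.000000) = 1.000000
  x_1 = -2.000000 - (-3.000000)/(1.000000) = 1.000000

x_1 = 1.000000


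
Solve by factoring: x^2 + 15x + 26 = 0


We need two numbers that multiply to 26 and add to 15.
Those numbers are 2 and 13 (since 2 * 13 = 26 and 2 + 13 = 15).
So x^2 + 15x + 26 = (x + 2)(x + 13) = 0
Setting each factor to zero: x = -2 or x = -13

x = -13, x = -2


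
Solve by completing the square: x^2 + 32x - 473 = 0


Start: x^2 + 32x - 473 = 0
Move constant: x^2 + 32x = 473
Half of 32 is 16, squared is 256
Add 256 to both sides: x^2 + 32x + 256 = 729
(x + 16)^2 = 729
x + 16 = ±27
x = -16 + 27 = 11 or x = -16 - 27 = -43

x = -43, x = 11


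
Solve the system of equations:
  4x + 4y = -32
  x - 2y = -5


Using Cramer's rule:
Determinant D = (4)(-2) - (1)(4) = -8 - 4 = -12
Dx = (-32)(-2) - (-5)(4) = 64 + 20 = 84
Dy = (4)(-5) - (1)(-32) = -20 + 32 = 12
x = Dx/D = 84/-12 = -7
y = Dy/D = 12/-12 = -1

x = -7, y = -1


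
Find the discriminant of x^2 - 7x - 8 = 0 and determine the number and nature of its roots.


For ax^2 + bx + c = 0, discriminant D = b^2 - 4ac
Here a = 1, b = -7, c = -8
D = (-7)^2 - 4(1)(-8) = 49 + 32 = 81

D = 81 > 0 and is a perfect square (sqrt = 9)
The equation has 2 distinct real rational roots.

Discriminant = 81, 2 distinct real rational roots


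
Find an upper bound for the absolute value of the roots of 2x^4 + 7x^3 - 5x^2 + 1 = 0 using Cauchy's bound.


Cauchy's bound: all roots r satisfy |r| <= 1 + max(|a_i/a_n|) for i = 0,...,n-1
where a_n is the leading coefficient.

Coefficients: [2, 7, -5, 0, 1]
Leading coefficient a_n = 2
Ratios |a_i/a_n|: 7/2, 5/2, 0, 1/2
Maximum ratio: 7/2
Cauchy's bound: |r| <= 1 + 7/2 = 9/2

Upper bound = 9/2


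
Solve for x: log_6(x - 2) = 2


Convert to exponential form: x - 2 = 6^2 = 36
x = 36 + 2 = 38
Check: log_6(38 - 2) = log_6(36) = log_6(36) = 2 ✓

x = 38


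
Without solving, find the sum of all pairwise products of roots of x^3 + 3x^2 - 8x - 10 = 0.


By Vieta's formulas for x^3 + bx^2 + cx + d = 0:
  r1 + r2 + r3 = -b/a = -3
  r1*r2 + r1*r3 + r2*r3 = c/a = -8
  r1*r2*r3 = -d/a = 10


Sum of pairwise products = -8


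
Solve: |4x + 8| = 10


An absolute value equation |expr| = 10 gives two cases:
Case 1: 4x + 8 = 10
  4x = 2, so x = 1/2
Case 2: 4x + 8 = -10
  4x = -18, so x = -9/2

x = -9/2, x = 1/2


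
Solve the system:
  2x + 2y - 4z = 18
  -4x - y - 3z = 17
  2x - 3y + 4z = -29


Using Cramer's rule. Expand each determinant along the first row.
D  = 2*[(-1)*4 - (-3)*(-3)] - 2*[(-4)*4 - (-3)*2] + (-4)*[(-4)*(-3) - (-1)*2]
  = 2*(-13) - 2*(-10) + (-4)*(14) = -62
Dx = 18*[(-1)*4 - (-3)*(-3)] - 2*[17*4 - (-3)*(-29)] + (-4)*[17*(-3) - (-1)*(-29)]
  = 18*(-13) - 2*(-19) + (-4)*(-80) = 124
Dy = 2*[17*4 - (-3)*(-29)] - 18*[(-4)*4 - (-3)*2] + (-4)*[(-4)*(-29) - 17*2]
  = 2*(-19) - 18*(-10) + (-4)*(82) = -186
Dz = 2*[(-1)*(-29) - 17*(-3)] - 2*[(-4)*(-29) - 17*2] + 18*[(-4)*(-3) - (-1)*2]
  = 2*(80) - 2*(82) + 18*(14) = 248
x = Dx/D = 124/-62 = -2, y = Dy/D = -186/-62 = 3, z = Dz/D = 248/-62 = -4
Check eq1: (2)(-2) + (2)(3) + (-4)(-4) = 18 = 18 ✓
Check eq2: (-4)(-2) + (-1)(3) + (-3)(-4) = 17 = 17 ✓
Check eq3: (2)(-2) + (-3)(3) + (4)(-4) = -29 = -29 ✓

x = -2, y = 3, z = -4


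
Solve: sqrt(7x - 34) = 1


Square both sides: 7x - 34 = 1^2 = 1
7x = 1 + 34 = 35
x = 5
Check: sqrt(7*5 - 34) = sqrt(1) = 1 ✓

x = 5


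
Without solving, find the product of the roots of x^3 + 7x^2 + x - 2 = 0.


By Vieta's formulas for x^3 + bx^2 + cx + d = 0:
  r1 + r2 + r3 = -b/a = -7
  r1*r2 + r1*r3 + r2*r3 = c/a = 1
  r1*r2*r3 = -d/a = 2


Product = 2


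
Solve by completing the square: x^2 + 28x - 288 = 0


Start: x^2 + 28x - 288 = 0
Move constant: x^2 + 28x = 288
Half of 28 is 14, squared is 196
Add 196 to both sides: x^2 + 28x + 196 = 484
(x + 14)^2 = 484
x + 14 = ±22
x = -14 + 22 = 8 or x = -14 - 22 = -36

x = -36, x = 8


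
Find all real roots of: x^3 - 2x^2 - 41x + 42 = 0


Let p(x) = x^3 - 2x^2 - 41x + 42. By the rational root theorem (leading coefficient 1), any rational root is an integer divisor of 42: try ±1, ±2, ... in turn.
Test x = 1: value = 0 ✓, so (x - 1) is a factor.
Synthetic division by (x - 1): bring down 1; 1(1) - 2 = -1; (-1)(1) - 41 = -42; (-42)(1) + 42 = 0 → quotient x^2 - x - 42, remainder 0.
Solve the quadratic x^2 - x - 42 = 0: discriminant = (-1)^2 - 4(1)(-42) = 1 + 168 = 169.
sqrt(169) = 13, so x = (1 ± 13)/2: x = 7 or x = -6.

x = -6, x = 1, x = 7


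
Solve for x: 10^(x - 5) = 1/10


Express both sides with the same base.
1/10 = 10^(-1)
Since the bases match, equate exponents: x - 5 = -1
So x = -1 - (-5) = 4

x = 4


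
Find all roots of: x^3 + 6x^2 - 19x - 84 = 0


Let p(x) = x^3 + 6x^2 - 19x - 84. By the rational root theorem (leading coefficient 1), any rational root is an integer divisor of 84: try ±1, ±2, ... in turn.
Test x = 1: value = -96 ≠ 0.
Test x = -1: value = -60 ≠ 0.
Test x = 2: value = -90 ≠ 0.
Test x = -2: value = -30 ≠ 0.
Test x = 3: value = -60 ≠ 0.
Test x = -3: value = 0 ✓, so (x + 3) is a factor.
Synthetic division by (x + 3): bring down 1; 1(-3) + 6 = 3; 3(-3) - 19 = -28; (-28)(-3) - 84 = 0 → quotient x^2 + 3x - 28, remainder 0.
Solve the quadratic x^2 + 3x - 28 = 0: discriminant = 3^2 - 4(1)(-28) = 9 + 112 = 121.
sqrt(121) = 11, so x = (-3 ± 11)/2: x = 4 or x = -7.
Collecting all roots found:

x = -7, x = -3, x = 4


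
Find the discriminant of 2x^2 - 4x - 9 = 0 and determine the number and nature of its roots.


For ax^2 + bx + c = 0, discriminant D = b^2 - 4ac
Here a = 2, b = -4, c = -9
D = (-4)^2 - 4(2)(-9) = 16 + 72 = 88

D = 88 > 0 but not a perfect square
The equation has 2 distinct real irrational roots.

Discriminant = 88, 2 distinct real irrational roots


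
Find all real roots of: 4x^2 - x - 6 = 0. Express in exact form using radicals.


Using the quadratic formula: x = (-b ± sqrt(b^2 - 4ac)) / (2a)
Here a = 4, b = -1, c = -6
Discriminant = b^2 - 4ac = (-1)^2 - 4(4)(-6) = 1 + 96 = 97
Since discriminant = 97 > 0, there are two real roots.
x = (1 ± sqrt(97)) / 8
Numerically: x ≈ 1.3561 or x ≈ -1.1061

x = (1 + sqrt(97)) / 8 or x = (1 - sqrt(97)) / 8


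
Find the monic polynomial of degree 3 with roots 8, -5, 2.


A monic polynomial with roots 8, -5, 2 is:
p(x) = (x - 8)(x + 5)(x - 2)
After multiplying by (x - 8): x - 8
After multiplying by (x + 5): x^2 - 3x - 40
After multiplying by (x - 2): x^3 - 5x^2 - 34x + 80

x^3 - 5x^2 - 34x + 80


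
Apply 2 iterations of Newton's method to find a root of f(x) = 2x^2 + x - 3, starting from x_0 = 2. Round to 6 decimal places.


Newton's method: x_(n+1) = x_n - f(x_n)/f'(x_n)
f(x) = 2x^2 + x - 3
f'(x) = 4x + 1

Iteration 1:
  f(2.000000) = 7.000000
  f'(2.000000) = 9.000000
  x_1 = 2.000000 - (7.000000)/(9.000000) = 1.222222

Iteration 2:
  f(1.222222) = 1.209877
  f'(1.222222) = 5.888889
  x_2 = 1.222222 - (1.209877)/(5.888889) = 1.016771

x_2 = 1.016771


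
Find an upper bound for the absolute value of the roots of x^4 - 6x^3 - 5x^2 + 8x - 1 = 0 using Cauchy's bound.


Cauchy's bound: all roots r satisfy |r| <= 1 + max(|a_i/a_n|) for i = 0,...,n-1
where a_n is the leading coefficient.

Coefficients: [1, -6, -5, 8, -1]
Leading coefficient a_n = 1
Ratios |a_i/a_n|: 6, 5, 8, 1
Maximum ratio: 8
Cauchy's bound: |r| <= 1 + 8 = 9

Upper bound = 9


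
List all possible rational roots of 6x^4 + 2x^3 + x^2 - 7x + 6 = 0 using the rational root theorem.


Rational root theorem: possible roots are ±p/q where:
  p divides the constant term (6): p ∈ {1, 2, 3, 6}
  q divides the leading coefficient (6): q ∈ {1, 2, 3, 6}

All possible rational roots: -6, -3, -2, -3/2, -1, -2/3, -1/2, -1/3, -1/6, 1/6, 1/3, 1/2, 2/3, 1, 3/2, 2, 3, 6

-6, -3, -2, -3/2, -1, -2/3, -1/2, -1/3, -1/6, 1/6, 1/3, 1/2, 2/3, 1, 3/2, 2, 3, 6


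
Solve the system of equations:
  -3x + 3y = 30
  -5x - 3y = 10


Using Cramer's rule:
Determinant D = (-3)(-3) - (-5)(3) = 9 + 15 = 24
Dx = (30)(-3) - (10)(3) = -90 - 30 = -120
Dy = (-3)(10) - (-5)(30) = -30 + 150 = 120
x = Dx/D = -120/24 = -5
y = Dy/D = 120/24 = 5

x = -5, y = 5


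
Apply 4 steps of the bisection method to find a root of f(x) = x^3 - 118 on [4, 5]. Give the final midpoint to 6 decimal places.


f(x) = x^3 - 118
f(4) = -54 < 0
f(5) = 7 > 0

Step 1: midpoint = (4.000000 + 5.000000)/2 = 4.500000
  f(4.500000) = -26.875000
  f(mid) < 0, so root is in [4.500000, 5.000000]

Step 2: midpoint = (4.500000 + 5.000000)/2 = 4.750000
  f(4.750000) = -10.828125
  f(mid) < 0, so root is in [4.750000, 5.000000]

Step 3: midpoint = (4.750000 + 5.000000)/2 = 4.875000
  f(4.875000) = -2.142578
  f(mid) < 0, so root is in [4.875000, 5.000000]

Step 4: midpoint = (4.875000 + 5.000000)/2 = 4.937500
  f(4.937500) = 2.370850
  f(mid) > 0, so root is in [4.875000, 4.937500]

midpoint = 4.937500


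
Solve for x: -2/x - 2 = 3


Subtract -2 from both sides: -2/x = 5
Multiply both sides by x: -2 = 5 * x
Divide by 5: x = -2/5

x = -2/5


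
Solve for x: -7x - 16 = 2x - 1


Starting with: -7x - 16 = 2x - 1
Move all x terms to left: (-7 - 2)x = -1 + 16
Simplify: -9x = 15
Divide both sides by -9: x = -5/3

x = -5/3


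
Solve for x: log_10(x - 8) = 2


Convert to exponential form: x - 8 = 10^2 = 100
x = 100 + 8 = 108
Check: log_10(108 - 8) = log_10(100) = log_10(100) = 2 ✓

x = 108


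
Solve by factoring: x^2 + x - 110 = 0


We need two numbers that multiply to -110 and add to 1.
Those numbers are -10 and 11 (since (-10) * 11 = -110 and (-10) + 11 = 1).
So x^2 + x - 110 = (x - 10)(x + 11) = 0
Setting each factor to zero: x = 10 or x = -11

x = -11, x = 10


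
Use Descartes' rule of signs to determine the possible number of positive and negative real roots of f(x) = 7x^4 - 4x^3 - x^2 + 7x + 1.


Descartes' rule of signs:

For positive roots, count sign changes in f(x) = 7x^4 - 4x^3 - x^2 + 7x + 1:
Signs of coefficients: +, -, -, +, +
Number of sign changes: 2
Possible positive real roots: 2, 0

For negative roots, examine f(-x) = 7x^4 + 4x^3 - x^2 - 7x + 1:
Signs of coefficients: +, +, -, -, +
Number of sign changes: 2
Possible negative real roots: 2, 0

Positive roots: 2 or 0; Negative roots: 2 or 0


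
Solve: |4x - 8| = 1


An absolute value equation |expr| = 1 gives two cases:
Case 1: 4x - 8 = 1
  4x = 9, so x = 9/4
Case 2: 4x - 8 = -1
  4x = 7, so x = 7/4

x = 7/4, x = 9/4


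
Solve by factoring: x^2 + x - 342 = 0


We need two numbers that multiply to -342 and add to 1.
Those numbers are 19 and -18 (since 19 * (-18) = -342 and 19 + (-18) = 1).
So x^2 + x - 342 = (x + 19)(x - 18) = 0
Setting each factor to zero: x = -19 or x = 18

x = -19, x = 18


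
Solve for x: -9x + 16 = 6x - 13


Starting with: -9x + 16 = 6x - 13
Move all x terms to left: (-9 - 6)x = -13 - 16
Simplify: -15x = -29
Divide both sides by -15: x = 29/15

x = 29/15


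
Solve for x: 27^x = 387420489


Express both sides with the same base.
387420489 = 27^6
Since the bases match: x = 6

x = 6


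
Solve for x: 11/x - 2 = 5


Subtract -2 from both sides: 11/x = 7
Multiply both sides by x: 11 = 7 * x
Divide by 7: x = 11/7

x = 11/7


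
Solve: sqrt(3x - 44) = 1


Square both sides: 3x - 44 = 1^2 = 1
3x = 1 + 44 = 45
x = 15
Check: sqrt(3*15 - 44) = sqrt(1) = 1 ✓

x = 15


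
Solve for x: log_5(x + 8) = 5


Convert to exponential form: x + 8 = 5^5 = 3125
x = 3125 - 8 = 3117
Check: log_5(3117 + 8) = log_5(3125) = log_5(3125) = 5 ✓

x = 3117


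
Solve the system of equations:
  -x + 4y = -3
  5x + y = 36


Using Cramer's rule:
Determinant D = (-1)(1) - (5)(4) = -1 - 20 = -21
Dx = (-3)(1) - (36)(4) = -3 - 144 = -147
Dy = (-1)(36) - (5)(-3) = -36 + 15 = -21
x = Dx/D = -147/-21 = 7
y = Dy/D = -21/-21 = 1

x = 7, y = 1


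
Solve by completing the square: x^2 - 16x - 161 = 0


Start: x^2 - 16x - 161 = 0
Move constant: x^2 - 16x = 161
Half of -16 is -8, squared is 64
Add 64 to both sides: x^2 - 16x + 64 = 225
(x - 8)^2 = 225
x - 8 = ±15
x = 8 + 15 = 23 or x = 8 - 15 = -7

x = -7, x = 23


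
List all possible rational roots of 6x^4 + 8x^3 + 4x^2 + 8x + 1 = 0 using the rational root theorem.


Rational root theorem: possible roots are ±p/q where:
  p divides the constant term (1): p ∈ {1}
  q divides the leading coefficient (6): q ∈ {1, 2, 3, 6}

All possible rational roots: -1, -1/2, -1/3, -1/6, 1/6, 1/3, 1/2, 1

-1, -1/2, -1/3, -1/6, 1/6, 1/3, 1/2, 1


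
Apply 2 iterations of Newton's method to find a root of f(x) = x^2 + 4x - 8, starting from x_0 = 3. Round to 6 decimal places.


Newton's method: x_(n+1) = x_n - f(x_n)/f'(x_n)
f(x) = x^2 + 4x - 8
f'(x) = 2x + 4

Iteration 1:
  f(3.000000) = 13.000000
  f'(3.000000) = 10.000000
  x_1 = 3.000000 - (13.000000)/(10.000000) = 1.700000

Iteration 2:
  f(1.700000) = 1.690000
  f'(1.700000) = 7.400000
  x_2 = 1.700000 - (1.690000)/(7.400000) = 1.471622

x_2 = 1.471622


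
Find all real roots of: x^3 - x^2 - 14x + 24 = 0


Let p(x) = x^3 - x^2 - 14x + 24. By the rational root theorem (leading coefficient 1), any rational root is an integer divisor of 24: try ±1, ±2, ... in turn.
Test x = 1: value = 10 ≠ 0.
Test x = -1: value = 36 ≠ 0.
Test x = 2: value = 0 ✓, so (x - 2) is a factor.
Synthetic division by (x - 2): bring down 1; 1(2) - 1 = 1; 1(2) - 14 = -12; (-12)(2) + 24 = 0 → quotient x^2 + x - 12, remainder 0.
Solve the quadratic x^2 + x - 12 = 0: discriminant = 1^2 - 4(1)(-12) = 1 + 48 = 49.
sqrt(49) = 7, so x = (-1 ± 7)/2: x = 3 or x = -4.

x = -4, x = 2, x = 3


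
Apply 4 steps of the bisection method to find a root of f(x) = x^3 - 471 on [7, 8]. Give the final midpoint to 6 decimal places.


f(x) = x^3 - 471
f(7) = -128 < 0
f(8) = 41 > 0

Step 1: midpoint = (7.000000 + 8.000000)/2 = 7.500000
  f(7.500000) = -49.125000
  f(mid) < 0, so root is in [7.500000, 8.000000]

Step 2: midpoint = (7.500000 + 8.000000)/2 = 7.750000
  f(7.750000) = -5.515625
  f(mid) < 0, so root is in [7.750000, 8.000000]

Step 3: midpoint = (7.750000 + 8.000000)/2 = 7.875000
  f(7.875000) = 17.373047
  f(mid) > 0, so root is in [7.750000, 7.875000]

Step 4: midpoint = (7.750000 + 7.875000)/2 = 7.812500
  f(7.812500) = 5.837158
  f(mid) > 0, so root is in [7.750000, 7.812500]

midpoint = 7.812500


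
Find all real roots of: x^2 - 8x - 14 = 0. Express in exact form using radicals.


Using the quadratic formula: x = (-b ± sqrt(b^2 - 4ac)) / (2a)
Here a = 1, b = -8, c = -14
Discriminant = b^2 - 4ac = (-8)^2 - 4(1)(-14) = 64 + 56 = 120
Since discriminant = 120 > 0, there are two real roots.
x = (8 ± 2*sqrt(30)) / 2
Simplifying: x = 4 ± sqrt(30)
Numerically: x ≈ 9.4772 or x ≈ -1.4772

x = 4 + sqrt(30) or x = 4 - sqrt(30)


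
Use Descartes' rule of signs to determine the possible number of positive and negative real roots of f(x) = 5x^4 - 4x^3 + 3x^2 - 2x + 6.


Descartes' rule of signs:

For positive roots, count sign changes in f(x) = 5x^4 - 4x^3 + 3x^2 - 2x + 6:
Signs of coefficients: +, -, +, -, +
Number of sign changes: 4
Possible positive real roots: 4, 2, 0

For negative roots, examine f(-x) = 5x^4 + 4x^3 + 3x^2 + 2x + 6:
Signs of coefficients: +, +, +, +, +
Number of sign changes: 0
Possible negative real roots: 0

Positive roots: 4 or 2 or 0; Negative roots: 0


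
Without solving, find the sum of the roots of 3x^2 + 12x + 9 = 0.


By Vieta's formulas for ax^2 + bx + c = 0:
  Sum of roots = -b/a
  Product of roots = c/a

Here a = 3, b = 12, c = 9
Sum = -(12)/3 = -4
Product = 9/3 = 3

Sum = -4


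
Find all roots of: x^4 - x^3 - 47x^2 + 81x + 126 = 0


Let p(x) = x^4 - x^3 - 47x^2 + 81x + 126. By the rational root theorem (leading coefficient 1), any rational root is an integer divisor of 126: try ±1, ±2, ... in turn.
Test x = 1: value = 160 ≠ 0.
Test x = -1: value = 0 ✓, so (x + 1) is a factor.
Synthetic division by (x + 1): bring down 1; 1(-1) - 1 = -2; (-2)(-1) - 47 = -45; (-45)(-1) + 81 = 126; 126(-1) + 126 = 0 → quotient x^3 - 2x^2 - 45x + 126, remainder 0.
Continue with the quotient x^3 - 2x^2 - 45x + 126 (candidates must divide 126; re-test x = -1 first in case it repeats).
Test x = -1: value = 168 ≠ 0.
Test x = 2: value = 36 ≠ 0.
Test x = -2: value = 200 ≠ 0.
Test x = 3: value = 0 ✓, so (x - 3) is a factor.
Synthetic division by (x - 3): bring down 1; 1(3) - 2 = 1; 1(3) - 45 = -42; (-42)(3) + 126 = 0 → quotient x^2 + x - 42, remainder 0.
Solve the quadratic x^2 + x - 42 = 0: discriminant = 1^2 - 4(1)(-42) = 1 + 168 = 169.
sqrt(169) = 13, so x = (-1 ± 13)/2: x = 6 or x = -7.
Collecting all roots found:

x = -7, x = -1, x = 3, x = 6


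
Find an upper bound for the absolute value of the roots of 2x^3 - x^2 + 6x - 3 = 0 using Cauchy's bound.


Cauchy's bound: all roots r satisfy |r| <= 1 + max(|a_i/a_n|) for i = 0,...,n-1
where a_n is the leading coefficient.

Coefficients: [2, -1, 6, -3]
Leading coefficient a_n = 2
Ratios |a_i/a_n|: 1/2, 3, 3/2
Maximum ratio: 3
Cauchy's bound: |r| <= 1 + 3 = 4

Upper bound = 4


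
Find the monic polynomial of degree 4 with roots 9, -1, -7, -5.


A monic polynomial with roots 9, -1, -7, -5 is:
p(x) = (x - 9)(x + 1)(x + 7)(x + 5)
After multiplying by (x - 9): x - 9
After multiplying by (x + 1): x^2 - 8x - 9
After multiplying by (x + 7): x^3 - x^2 - 65x - 63
After multiplying by (x + 5): x^4 + 4x^3 - 70x^2 - 388x - 315

x^4 + 4x^3 - 70x^2 - 388x - 315


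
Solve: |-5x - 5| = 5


An absolute value equation |expr| = 5 gives two cases:
Case 1: -5x - 5 = 5
  -5x = 10, so x = -2
Case 2: -5x - 5 = -5
  -5x = 0, so x = 0

x = -2, x = 0


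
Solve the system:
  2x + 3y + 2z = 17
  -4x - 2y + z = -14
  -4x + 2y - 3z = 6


Using Cramer's rule. Expand each determinant along the first row.
D  = 2*[(-2)*(-3) - 1*2] - 3*[(-4)*(-3) - 1*(-4)] + 2*[(-4)*2 - (-2)*(-4)]
  = 2*(4) - 3*(16) + 2*(-16) = -72
Dx = 17*[(-2)*(-3) - 1*2] - 3*[(-14)*(-3) - 1*6] + 2*[(-14)*2 - (-2)*6]
  = 17*(4) - 3*(36) + 2*(-16) = -72
Dy = 2*[(-14)*(-3) - 1*6] - 17*[(-4)*(-3) - 1*(-4)] + 2*[(-4)*6 - (-14)*(-4)]
  = 2*(36) - 17*(16) + 2*(-80) = -360
Dz = 2*[(-2)*6 - (-14)*2] - 3*[(-4)*6 - (-14)*(-4)] + 17*[(-4)*2 - (-2)*(-4)]
  = 2*(16) - 3*(-80) + 17*(-16) = 0
x = Dx/D = -72/-72 = 1, y = Dy/D = -360/-72 = 5, z = Dz/D = 0/-72 = 0
Check eq1: (2)(1) + (3)(5) + (2)(0) = 17 = 17 ✓
Check eq2: (-4)(1) + (-2)(5) + (1)(0) = -14 = -14 ✓
Check eq3: (-4)(1) + (2)(5) + (-3)(0) = 6 = 6 ✓

x = 1, y = 5, z = 0


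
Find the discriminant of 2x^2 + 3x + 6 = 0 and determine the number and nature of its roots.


For ax^2 + bx + c = 0, discriminant D = b^2 - 4ac
Here a = 2, b = 3, c = 6
D = (3)^2 - 4(2)(6) = 9 - 48 = -39

D = -39 < 0
The equation has no real roots (2 complex conjugate roots).

Discriminant = -39, no real roots (2 complex conjugate roots)


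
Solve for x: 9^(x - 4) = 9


Express both sides with the same base.
9 = 9^1
Since the bases match, equate exponents: x - 4 = 1
So x = 1 - (-4) = 5

x = 5


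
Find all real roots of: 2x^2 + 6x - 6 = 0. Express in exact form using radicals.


Using the quadratic formula: x = (-b ± sqrt(b^2 - 4ac)) / (2a)
Here a = 2, b = 6, c = -6
Discriminant = b^2 - 4ac = 6^2 - 4(2)(-6) = 36 + 48 = 84
Since discriminant = 84 > 0, there are two real roots.
x = (-6 ± 2*sqrt(21)) / 4
Simplifying: x = (-3 ± sqrt(21)) / 2
Numerically: x ≈ 0.7913 or x ≈ -3.7913

x = (-3 + sqrt(21)) / 2 or x = (-3 - sqrt(21)) / 2


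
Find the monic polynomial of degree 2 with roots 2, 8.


A monic polynomial with roots 2, 8 is:
p(x) = (x - 2)(x - 8)
After multiplying by (x - 2): x - 2
After multiplying by (x - 8): x^2 - 10x + 16

x^2 - 10x + 16


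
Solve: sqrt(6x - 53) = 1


Square both sides: 6x - 53 = 1^2 = 1
6x = 1 + 53 = 54
x = 9
Check: sqrt(6*9 - 53) = sqrt(1) = 1 ✓

x = 9


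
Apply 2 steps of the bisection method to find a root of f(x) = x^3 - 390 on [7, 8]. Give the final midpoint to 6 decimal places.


f(x) = x^3 - 390
f(7) = -47 < 0
f(8) = 122 > 0

Step 1: midpoint = (7.000000 + 8.000000)/2 = 7.500000
  f(7.500000) = 31.875000
  f(mid) > 0, so root is in [7.000000, 7.500000]

Step 2: midpoint = (7.000000 + 7.500000)/2 = 7.250000
  f(7.250000) = -8.921875
  f(mid) < 0, so root is in [7.250000, 7.500000]

midpoint = 7.250000


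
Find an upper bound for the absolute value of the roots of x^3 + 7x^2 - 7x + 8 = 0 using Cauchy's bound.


Cauchy's bound: all roots r satisfy |r| <= 1 + max(|a_i/a_n|) for i = 0,...,n-1
where a_n is the leading coefficient.

Coefficients: [1, 7, -7, 8]
Leading coefficient a_n = 1
Ratios |a_i/a_n|: 7, 7, 8
Maximum ratio: 8
Cauchy's bound: |r| <= 1 + 8 = 9

Upper bound = 9


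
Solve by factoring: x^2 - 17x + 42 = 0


We need two numbers that multiply to 42 and add to -17.
Those numbers are -3 and -14 (since (-3) * (-14) = 42 and (-3) + (-14) = -17).
So x^2 - 17x + 42 = (x - 3)(x - 14) = 0
Setting each factor to zero: x = 3 or x = 14

x = 3, x = 14


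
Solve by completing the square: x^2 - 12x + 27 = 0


Start: x^2 - 12x + 27 = 0
Move constant: x^2 - 12x = -27
Half of -12 is -6, squared is 36
Add 36 to both sides: x^2 - 12x + 36 = 9
(x - 6)^2 = 9
x - 6 = ±3
x = 6 + 3 = 9 or x = 6 - 3 = 3

x = 3, x = 9


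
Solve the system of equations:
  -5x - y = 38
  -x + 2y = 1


Using Cramer's rule:
Determinant D = (-5)(2) - (-1)(-1) = -10 - 1 = -11
Dx = (38)(2) - (1)(-1) = 76 + 1 = 77
Dy = (-5)(1) - (-1)(38) = -5 + 38 = 33
x = Dx/D = 77/-11 = -7
y = Dy/D = 33/-11 = -3

x = -7, y = -3


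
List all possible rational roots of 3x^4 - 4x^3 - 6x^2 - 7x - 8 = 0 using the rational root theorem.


Rational root theorem: possible roots are ±p/q where:
  p divides the constant term (-8): p ∈ {1, 2, 4, 8}
  q divides the leading coefficient (3): q ∈ {1, 3}

All possible rational roots: -8, -4, -8/3, -2, -4/3, -1, -2/3, -1/3, 1/3, 2/3, 1, 4/3, 2, 8/3, 4, 8

-8, -4, -8/3, -2, -4/3, -1, -2/3, -1/3, 1/3, 2/3, 1, 4/3, 2, 8/3, 4, 8


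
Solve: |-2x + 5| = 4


An absolute value equation |expr| = 4 gives two cases:
Case 1: -2x + 5 = 4
  -2x = -1, so x = 1/2
Case 2: -2x + 5 = -4
  -2x = -9, so x = 9/2

x = 1/2, x = 9/2


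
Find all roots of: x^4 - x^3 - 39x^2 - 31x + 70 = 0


Let p(x) = x^4 - x^3 - 39x^2 - 31x + 70. By the rational root theorem (leading coefficient 1), any rational root is an integer divisor of 70: try ±1, ±2, ... in turn.
Test x = 1: value = 0 ✓, so (x - 1) is a factor.
Synthetic division by (x - 1): bring down 1; 1(1) - 1 = 0; 0(1) - 39 = -39; (-39)(1) - 31 = -70; (-70)(1) + 70 = 0 → quotient x^3 - 39x - 70, remainder 0.
Continue with the quotient x^3 - 39x - 70 (candidates must divide 70; re-test x = 1 first in case it repeats).
Test x = 1: value = -108 ≠ 0.
Test x = -1: value = -32 ≠ 0.
Test x = 2: value = -140 ≠ 0.
Test x = -2: value = 0 ✓, so (x + 2) is a factor.
Synthetic division by (x + 2): bring down 1; 1(-2) + 0 = -2; (-2)(-2) - 39 = -35; (-35)(-2) - 70 = 0 → quotient x^2 - 2x - 35, remainder 0.
Solve the quadratic x^2 - 2x - 35 = 0: discriminant = (-2)^2 - 4(1)(-35) = 4 + 140 = 144.
sqrt(144) = 12, so x = (2 ± 12)/2: x = 7 or x = -5.
Collecting all roots found:

x = -5, x = -2, x = 1, x = 7


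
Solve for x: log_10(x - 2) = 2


Convert to exponential form: x - 2 = 10^2 = 100
x = 100 + 2 = 102
Check: log_10(102 - 2) = log_10(100) = log_10(100) = 2 ✓

x = 102


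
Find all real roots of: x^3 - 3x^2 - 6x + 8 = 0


Let p(x) = x^3 - 3x^2 - 6x + 8. By the rational root theorem (leading coefficient 1), any rational root is an integer divisor of 8: try ±1, ±2, ... in turn.
Test x = 1: value = 0 ✓, so (x - 1) is a factor.
Synthetic division by (x - 1): bring down 1; 1(1) - 3 = -2; (-2)(1) - 6 = -8; (-8)(1) + 8 = 0 → quotient x^2 - 2x - 8, remainder 0.
Solve the quadratic x^2 - 2x - 8 = 0: discriminant = (-2)^2 - 4(1)(-8) = 4 + 32 = 36.
sqrt(36) = 6, so x = (2 ± 6)/2: x = 4 or x = -2.

x = -2, x = 1, x = 4


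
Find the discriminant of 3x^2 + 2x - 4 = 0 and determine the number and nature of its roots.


For ax^2 + bx + c = 0, discriminant D = b^2 - 4ac
Here a = 3, b = 2, c = -4
D = (2)^2 - 4(3)(-4) = 4 + 48 = 52

D = 52 > 0 but not a perfect square
The equation has 2 distinct real irrational roots.

Discriminant = 52, 2 distinct real irrational roots


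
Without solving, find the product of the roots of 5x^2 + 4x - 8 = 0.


By Vieta's formulas for ax^2 + bx + c = 0:
  Sum of roots = -b/a
  Product of roots = c/a

Here a = 5, b = 4, c = -8
Sum = -(4)/5 = -4/5
Product = -8/5 = -8/5

Product = -8/5


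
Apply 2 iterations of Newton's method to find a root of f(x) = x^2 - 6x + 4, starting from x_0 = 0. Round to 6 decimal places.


Newton's method: x_(n+1) = x_n - f(x_n)/f'(x_n)
f(x) = x^2 - 6x + 4
f'(x) = 2x - 6

Iteration 1:
  f(0.000000) = 4.000000
  f'(0.000000) = -6.000000
  x_1 = 0.000000 - (4.000000)/(-6.000000) = 0.666667

Iteration 2:
  f(0.666667) = 0.444444
  f'(0.666667) = -4.666667
  x_2 = 0.666667 - (0.444444)/(-4.666667) = 0.761905

x_2 = 0.761905


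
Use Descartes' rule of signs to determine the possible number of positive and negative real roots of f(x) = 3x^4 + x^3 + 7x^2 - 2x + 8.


Descartes' rule of signs:

For positive roots, count sign changes in f(x) = 3x^4 + x^3 + 7x^2 - 2x + 8:
Signs of coefficients: +, +, +, -, +
Number of sign changes: 2
Possible positive real roots: 2, 0

For negative roots, examine f(-x) = 3x^4 - x^3 + 7x^2 + 2x + 8:
Signs of coefficients: +, -, +, +, +
Number of sign changes: 2
Possible negative real roots: 2, 0

Positive roots: 2 or 0; Negative roots: 2 or 0


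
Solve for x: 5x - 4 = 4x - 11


Starting with: 5x - 4 = 4x - 11
Move all x terms to left: (5 - 4)x = -11 + 4
Simplify: x = -7
Divide both sides by 1: x = -7

x = -7


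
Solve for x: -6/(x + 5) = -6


Multiply both sides by (x + 5): -6 = -6(x + 5)
Distribute: -6 = -6x - 30
-6x = -6 + 30 = 24
x = -4

x = -4


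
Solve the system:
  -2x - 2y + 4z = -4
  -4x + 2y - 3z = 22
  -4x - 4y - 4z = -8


Using Cramer's rule. Expand each determinant along the first row.
D  = (-2)*[2*(-4) - (-3)*(-4)] - (-2)*[(-4)*(-4) - (-3)*(-4)] + 4*[(-4)*(-4) - 2*(-4)]
  = (-2)*(-20) - (-2)*(4) + 4*(24) = 144
Dx = (-4)*[2*(-4) - (-3)*(-4)] - (-2)*[22*(-4) - (-3)*(-8)] + 4*[22*(-4) - 2*(-8)]
  = (-4)*(-20) - (-2)*(-112) + 4*(-72) = -432
Dy = (-2)*[22*(-4) - (-3)*(-8)] - (-4)*[(-4)*(-4) - (-3)*(-4)] + 4*[(-4)*(-8) - 22*(-4)]
  = (-2)*(-112) - (-4)*(4) + 4*(120) = 720
Dz = (-2)*[2*(-8) - 22*(-4)] - (-2)*[(-4)*(-8) - 22*(-4)] + (-4)*[(-4)*(-4) - 2*(-4)]
  = (-2)*(72) - (-2)*(120) + (-4)*(24) = 0
x = Dx/D = -432/144 = -3, y = Dy/D = 720/144 = 5, z = Dz/D = 0/144 = 0
Check eq1: (-2)(-3) + (-2)(5) + (4)(0) = -4 = -4 ✓
Check eq2: (-4)(-3) + (2)(5) + (-3)(0) = 22 = 22 ✓
Check eq3: (-4)(-3) + (-4)(5) + (-4)(0) = -8 = -8 ✓

x = -3, y = 5, z = 0


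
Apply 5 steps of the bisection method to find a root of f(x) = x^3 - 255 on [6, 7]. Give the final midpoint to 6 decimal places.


f(x) = x^3 - 255
f(6) = -39 < 0
f(7) = 88 > 0

Step 1: midpoint = (6.000000 + 7.000000)/2 = 6.500000
  f(6.500000) = 19.625000
  f(mid) > 0, so root is in [6.000000, 6.500000]

Step 2: midpoint = (6.000000 + 6.500000)/2 = 6.250000
  f(6.250000) = -10.859375
  f(mid) < 0, so root is in [6.250000, 6.500000]

Step 3: midpoint = (6.250000 + 6.500000)/2 = 6.375000
  f(6.375000) = 4.083984
  f(mid) > 0, so root is in [6.250000, 6.375000]

Step 4: midpoint = (6.250000 + 6.375000)/2 = 6.312500
  f(6.312500) = -3.461670
  f(mid) < 0, so root is in [6.312500, 6.375000]

Step 5: midpoint = (6.312500 + 6.375000)/2 = 6.343750
  f(6.343750) = 0.292572
  f(mid) > 0, so root is in [6.312500, 6.343750]

midpoint = 6.343750


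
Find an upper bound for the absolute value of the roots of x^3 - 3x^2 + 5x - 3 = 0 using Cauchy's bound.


Cauchy's bound: all roots r satisfy |r| <= 1 + max(|a_i/a_n|) for i = 0,...,n-1
where a_n is the leading coefficient.

Coefficients: [1, -3, 5, -3]
Leading coefficient a_n = 1
Ratios |a_i/a_n|: 3, 5, 3
Maximum ratio: 5
Cauchy's bound: |r| <= 1 + 5 = 6

Upper bound = 6


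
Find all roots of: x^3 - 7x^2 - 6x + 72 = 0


Let p(x) = x^3 - 7x^2 - 6x + 72. By the rational root theorem (leading coefficient 1), any rational root is an integer divisor of 72: try ±1, ±2, ... in turn.
Test x = 1: value = 60 ≠ 0.
Test x = -1: value = 70 ≠ 0.
Test x = 2: value = 40 ≠ 0.
Test x = -2: value = 48 ≠ 0.
Test x = 3: value = 18 ≠ 0.
Test x = -3: value = 0 ✓, so (x + 3) is a factor.
Synthetic division by (x + 3): bring down 1; 1(-3) - 7 = -10; (-10)(-3) - 6 = 24; 24(-3) + 72 = 0 → quotient x^2 - 10x + 24, remainder 0.
Solve the quadratic x^2 - 10x + 24 = 0: discriminant = (-10)^2 - 4(1)(24) = 100 - 96 = 4.
sqrt(4) = 2, so x = (10 ± 2)/2: x = 6 or x = 4.
Collecting all roots found:

x = -3, x = 4, x = 6


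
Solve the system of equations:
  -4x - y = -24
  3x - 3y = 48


Using Cramer's rule:
Determinant D = (-4)(-3) - (3)(-1) = 12 + 3 = 15
Dx = (-24)(-3) - (48)(-1) = 72 + 48 = 120
Dy = (-4)(48) - (3)(-24) = -192 + 72 = -120
x = Dx/D = 120/15 = 8
y = Dy/D = -120/15 = -8

x = 8, y = -8


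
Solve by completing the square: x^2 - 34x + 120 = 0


Start: x^2 - 34x + 120 = 0
Move constant: x^2 - 34x = -120
Half of -34 is -17, squared is 289
Add 289 to both sides: x^2 - 34x + 289 = 169
(x - 17)^2 = 169
x - 17 = ±13
x = 17 + 13 = 30 or x = 17 - 13 = 4

x = 4, x = 30


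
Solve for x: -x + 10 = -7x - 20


Starting with: -x + 10 = -7x - 20
Move all x terms to left: (-1 + 7)x = -20 - 10
Simplify: 6x = -30
Divide both sides by 6: x = -5

x = -5


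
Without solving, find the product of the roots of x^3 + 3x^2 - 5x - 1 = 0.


By Vieta's formulas for x^3 + bx^2 + cx + d = 0:
  r1 + r2 + r3 = -b/a = -3
  r1*r2 + r1*r3 + r2*r3 = c/a = -5
  r1*r2*r3 = -d/a = 1


Product = 1


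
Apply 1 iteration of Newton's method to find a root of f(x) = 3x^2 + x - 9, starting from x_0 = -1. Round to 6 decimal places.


Newton's method: x_(n+1) = x_n - f(x_n)/f'(x_n)
f(x) = 3x^2 + x - 9
f'(x) = 6x + 1

Iteration 1:
  f(-1.000000) = -7.000000
  f'(-1.000000) = -5.000000
  x_1 = -1.000000 - (-7.000000)/(-5.000000) = -2.400000

x_1 = -2.400000
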